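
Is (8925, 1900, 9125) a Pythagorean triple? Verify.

Compute a² + b² = 8925² + 1900² = 79655625 + 3610000 = 83265625
Compute c² = 9125² = 83265625
Since 83265625 = 83265625, confirmed.

Yes, it is a Pythagorean triple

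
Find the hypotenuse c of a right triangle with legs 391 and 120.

c² = a² + b² = 391² + 120² = 152881 + 14400 = 167281
c = 409

409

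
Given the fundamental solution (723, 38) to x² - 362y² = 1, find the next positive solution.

Solutions to x² - Dy² = 1 are generated by powers of (x₀ + y₀√D).
The next solution satisfies x₁ + y₁√362 = (x₀ + y₀√362)², giving:
x₁ = x₀² + 362y₀² = 723² + 362·38² = 522729 + 522728 = 1045457
y₁ = 2x₀y₀ = 2·723·38 = 54948

Verify: 1045457² - 362·54948² = 1092980338849 - 1092980338848 = 1 ✓

x = 1045457, y = 54948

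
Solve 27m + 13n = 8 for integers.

Step 1: Check solvability.
gcd(27, 13) = 1
Since 1 divides 8, solutions exist.

Step 2: Apply extended Euclidean algorithm to find gcd.
We find integers such that 27*x0 + 13*y0 = 1

Step 3: Scale the particular solution.
Multiply by 8/1 = 8:
m = 8, n = -16

Step 4: Verify.
27*(8) + 13*(-16) = 8 = 8 ✓

m = 8, n = -16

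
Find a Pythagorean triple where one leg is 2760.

We need the other leg and hypotenuse such that 2760² + x² = c².
Take x = 1216, c = 3016: 2760² + 1216² = 7617600 + 1478656 = 9096256 = 3016² ✓
Triple: (2760, 1216, 3016)

(2760, 1216, 3016)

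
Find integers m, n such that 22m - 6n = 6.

Step 1: Check solvability.
gcd(22, 6) = 2
Since 2 divides 6, solutions exist.

Step 2: Apply extended Euclidean algorithm to find gcd.
We find integers such that 22*x0 + 6*y0 = 2

Step 3: Scale the particular solution.
Multiply by 6/2 = 3:
m = -3, n = -12

Step 4: Verify.
22*(-3) - 6*(-12) = 6 = 6 ✓

m = -3, n = -12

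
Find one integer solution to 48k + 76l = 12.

Step 1: Check solvability.
gcd(48, 76) = 4
Since 4 divides 12, solutions exist.

Step 2: Apply extended Euclidean algorithm to find gcd.
We find integers such that 48*x0 + 76*y0 = 4

Step 3: Scale the particular solution.
Multiply by 12/4 = 3:
k = 24, l = -15

Step 4: Verify.
48*(24) + 76*(-15) = 12 = 12 ✓

k = 24, l = -15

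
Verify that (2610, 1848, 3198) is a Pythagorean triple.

Compute a² + b² = 2610² + 1848² = 6812100 + 3415104 = 10227204
Compute c² = 3198² = 10227204
Since 10227204 = 10227204, confirmed.

Yes, it is a Pythagorean triple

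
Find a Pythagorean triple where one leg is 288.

We need the other leg and hypotenuse such that 288² + x² = c².
Take x = 330, c = 438: 288² + 330² = 82944 + 108900 = 191844 = 438² ✓
Triple: (330, 288, 438)

(330, 288, 438)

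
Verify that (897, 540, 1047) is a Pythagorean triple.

Compute a² + b² = 897² + 540² = 804609 + 291600 = 1096209
Compute c² = 1047² = 1096209
Since 1096209 = 1096209, confirmed.

Yes, it is a Pythagorean triple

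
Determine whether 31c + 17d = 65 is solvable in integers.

Step 1: Compute gcd(31, 17).
gcd(31, 17) = 1

Step 2: Check divisibility.
Does 1 divide 65? 65 = 1 x 65, so yes.

By the theorem on linear Diophantine equations, 31c + 17d = 65 has integer solutions if and only if gcd(31, 17) divides 65. Since 1 | 65, solutions exist.

Yes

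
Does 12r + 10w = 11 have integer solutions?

Step 1: Compute gcd(12, 10).
gcd(12, 10) = 2

Step 2: Check divisibility.
Does 2 divide 11? 11 = 2 x 5 + 1, so no.

By the theorem on linear Diophantine equations, 12r + 10w = 11 has integer solutions if and only if gcd(12, 10) divides 11. Since 2 does not divide 11, no solutions exist.

No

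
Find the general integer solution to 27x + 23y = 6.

Step 1: Compute gcd(27, 23) = 1.
Since 1 divides 6, solutions exist.

Step 2: Find a particular solution using extended Euclidean algorithm.
We get x₀ = 36, y₀ = -42.
Check: 27*36 + 23*-42 = 6 = 6 ✓

Step 3: Write the general solution.
x = 36 + (23/1)t = 36 + 23t
y = -42 - (27/1)t = -42 - 27t
for any integer t.

x = 36 + 23t, y = -42 - 27t for integer t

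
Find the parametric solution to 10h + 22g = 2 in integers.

Step 1: Compute gcd(10, 22) = 2.
Since 2 divides 2, solutions exist.

Step 2: Find a particular solution using extended Euclidean algorithm.
We get h₀ = -2, g₀ = 1.
Check: 10*-2 + 22*1 = 2 = 2 ✓

Step 3: Write the general solution.
h = -2 + (22/2)t = -2 + 11t
g = 1 - (10/2)t = 1 - 5t
for any integer t.

h = -2 + 11t, g = 1 - 5t for integer t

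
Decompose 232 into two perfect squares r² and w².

We need to find integers r, w > 0 such that r² + w² = 232.
Trying r = 6: w² = 232 - 6² = 232 - 36 = 196
w = 14
Check: 6² + 14² = 36 + 196 = 232 ✓

232 = 6² + 14²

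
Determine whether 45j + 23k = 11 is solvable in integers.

Step 1: Compute gcd(45, 23).
gcd(45, 23) = 1

Step 2: Check divisibility.
Does 1 divide 11? 11 = 1 x 11, so yes.

By the theorem on linear Diophantine equations, 45j + 23k = 11 has integer solutions if and only if gcd(45, 23) divides 11. Since 1 | 11, solutions exist.

Yes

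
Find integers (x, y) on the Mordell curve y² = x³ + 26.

Try small integer x values and check whether x³ + 26 is a perfect square.
x = -1: x³ + 26 = -1³ + 26 = -1 + 26 = 25
Is 25 a perfect square? 5² = 25 ✓
So (x, y) = (-1, 5) is a solution.

x = -1, y = 5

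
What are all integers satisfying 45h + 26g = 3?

Step 1: Compute gcd(45, 26) = 1.
Since 1 divides 3, solutions exist.

Step 2: Find a particular solution using extended Euclidean algorithm.
We get h₀ = 33, g₀ = -57.
Check: 45*33 + 26*-57 = 3 = 3 ✓

Step 3: Write the general solution.
h = 33 + (26/1)t = 33 + 26t
g = -57 - (45/1)t = -57 - 45t
for any integer t.

h = 33 + 26t, g = -57 - 45t for integer t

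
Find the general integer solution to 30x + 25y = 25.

Step 1: Compute gcd(30, 25) = 5.
Since 5 divides 25, solutions exist.

Step 2: Find a particular solution using extended Euclidean algorithm.
We get x₀ = 5, y₀ = -5.
Check: 30*5 + 25*-5 = 25 = 25 ✓

Step 3: Write the general solution.
x = 5 + (25/5)t = 5 + 5t
y = -5 - (30/5)t = -5 - 6t
for any integer t.

x = 5 + 5t, y = -5 - 6t for integer t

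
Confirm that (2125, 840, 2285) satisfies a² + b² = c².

Compute a² + b² = 2125² + 840² = 4515625 + 705600 = 5221225
Compute c² = 2285² = 5221225
Since 5221225 = 5221225, confirmed.

Yes, it is a Pythagorean triple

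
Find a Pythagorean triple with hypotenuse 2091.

We need a² + b² = 2091² = 4372281.
Trying: 1365² + 1584² = 1863225 + 2509056 = 4372281 ✓

(1365, 1584, 2091)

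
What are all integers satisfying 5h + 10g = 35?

Step 1: Compute gcd(5, 10) = 5.
Since 5 divides 35, solutions exist.

Step 2: Find a particular solution using extended Euclidean algorithm.
We get h₀ = 7, g₀ = 0.
Check: 5*7 + 10*0 = 35 = 35 ✓

Step 3: Write the general solution.
h = 7 + (10/5)t = 7 + 2t
g = 0 - (5/5)t = 0 - 1t
for any integer t.

h = 7 + 2t, g = 0 - 1t for integer t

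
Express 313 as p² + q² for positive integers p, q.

We need to find integers p, q > 0 such that p² + q² = 313.
Trying p = 12: q² = 313 - 12² = 313 - 144 = 169
q = 13
Check: 12² + 13² = 144 + 169 = 313 ✓

313 = 12² + 13²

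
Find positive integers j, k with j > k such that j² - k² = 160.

Factor: j² - k² = (j+k)(j-k) = 160.
We need two factors of 160 with the same parity.
Use j+k = 80 and j-k = 2 (product 80·2 = 160).
Adding: 2j = 82, so j = 41.
Subtracting: 2k = 78, so k = 39.
Check: 41² - 39² = 1681 - 1521 = 160 ✓

j = 41, k = 39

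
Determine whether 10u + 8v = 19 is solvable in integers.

Step 1: Compute gcd(10, 8).
gcd(10, 8) = 2

Step 2: Check divisibility.
Does 2 divide 19? 19 = 2 x 9 + 1, so no.

By the theorem on linear Diophantine equations, 10u + 8v = 19 has integer solutions if and only if gcd(10, 8) divides 19. Since 2 does not divide 19, no solutions exist.

No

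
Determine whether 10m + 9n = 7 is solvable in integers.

Step 1: Compute gcd(10, 9).
gcd(10, 9) = 1

Step 2: Check divisibility.
Does 1 divide 7? 7 = 1 x 7, so yes.

By the theorem on linear Diophantine equations, 10m + 9n = 7 has integer solutions if and only if gcd(10, 9) divides 7. Since 1 | 7, solutions exist.

Yes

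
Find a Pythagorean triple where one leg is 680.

We need the other leg and hypotenuse such that 680² + x² = c².
Take x = 111, c = 689: 680² + 111² = 462400 + 12321 = 474721 = 689² ✓
Triple: (111, 680, 689)

(111, 680, 689)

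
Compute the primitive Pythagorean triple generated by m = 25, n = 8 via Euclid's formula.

a = m² - n² = 25² - 8² = 625 - 64 = 561
b = 2mn = 2·25·8 = 400
c = m² + n² = 625 + 64 = 689
Verify: 561² + 400² = 314721 + 160000 = 474721 = 689² ✓

(561, 400, 689)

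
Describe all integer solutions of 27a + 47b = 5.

Step 1: Compute gcd(27, 47) = 1.
Since 1 divides 5, solutions exist.

Step 2: Find a particular solution using extended Euclidean algorithm.
We get a₀ = 35, b₀ = -20.
Check: 27*35 + 47*-20 = 5 = 5 ✓

Step 3: Write the general solution.
a = 35 + (47/1)t = 35 + 47t
b = -20 - (27/1)t = -20 - 27t
for any integer t.

a = 35 + 47t, b = -20 - 27t for integer t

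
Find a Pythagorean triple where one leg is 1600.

We need the other leg and hypotenuse such that 1600² + x² = c².
Take x = 399, c = 1649: 1600² + 399² = 2560000 + 159201 = 2719201 = 1649² ✓
Triple: (399, 1600, 1649)

(399, 1600, 1649)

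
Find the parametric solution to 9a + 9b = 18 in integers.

Step 1: Compute gcd(9, 9) = 9.
Since 9 divides 18, solutions exist.

Step 2: Find a particular solution using extended Euclidean algorithm.
We get a₀ = 0, b₀ = 2.
Check: 9*0 + 9*2 = 18 = 18 ✓

Step 3: Write the general solution.
a = 0 + (9/9)t = 0 + 1t
b = 2 - (9/9)t = 2 - 1t
for any integer t.

a = 0 + 1t, b = 2 - 1t for integer t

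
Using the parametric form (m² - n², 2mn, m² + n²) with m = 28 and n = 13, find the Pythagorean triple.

a = m² - n² = 784 - 169 = 615
b = 2mn = 2·28·13 = 728
c = m² + n² = 784 + 169 = 953
Verify: 615² + 728² = 378225 + 529984 = 908209 = 953² ✓

(615, 728, 953)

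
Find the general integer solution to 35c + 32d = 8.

Step 1: Compute gcd(35, 32) = 1.
Since 1 divides 8, solutions exist.

Step 2: Find a particular solution using extended Euclidean algorithm.
We get c₀ = 88, d₀ = -96.
Check: 35*88 + 32*-96 = 8 = 8 ✓

Step 3: Write the general solution.
c = 88 + (32/1)t = 88 + 32t
d = -96 - (35/1)t = -96 - 35t
for any integer t.

c = 88 + 32t, d = -96 - 35t for integer t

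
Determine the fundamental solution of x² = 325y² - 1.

We need x² = 325y² - 1. Try successive y:
y = 1: x² = 325·1² - 1 = 324 = 18² ✓
Check: 18² - 325·1² = 324 - 325 = -1 ✓

x = 18, y = 1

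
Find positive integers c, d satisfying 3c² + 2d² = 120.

Try small values of c and check whether (120 - 3c²)/2 is a perfect square.
c = 4: 3·4² = 48, so 2d² = 120 - 48 = 72, giving d² = 36, d = 6.
Check: 3·4² + 2·6² = 48 + 72 = 120 ✓

c = 4, d = 6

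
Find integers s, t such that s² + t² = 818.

We need to find integers s, t > 0 such that s² + t² = 818.
Trying s = 17: t² = 818 - 17² = 818 - 289 = 529
t = 23
Check: 17² + 23² = 289 + 529 = 818 ✓

818 = 17² + 23²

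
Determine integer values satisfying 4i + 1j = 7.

Step 1: Check solvability.
gcd(4, 1) = 1
Since 1 divides 7, solutions exist.

Step 2: Apply extended Euclidean algorithm to find gcd.
We find integers such that 4*x0 + 1*y0 = 1

Step 3: Scale the particular solution.
Multiply by 7/1 = 7:
i = 0, j = 7

Step 4: Verify.
4*(0) + 1*(7) = 7 = 7 ✓

i = 0, j = 7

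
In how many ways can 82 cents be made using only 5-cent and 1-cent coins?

We need non-negative integers (x, y) with 5x + 1y = 82.
For each x from 0 to 16, check if (82 - 5x) is a non-negative multiple of 1.
Solutions (x, y): (0,82), (1,77), (2,72), (3,67), ...
Count: 17

17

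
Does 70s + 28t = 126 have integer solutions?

Step 1: Compute gcd(70, 28).
gcd(70, 28) = 14

Step 2: Check divisibility.
Does 14 divide 126? 126 = 14 x 9, so yes.

By the theorem on linear Diophantine equations, 70s + 28t = 126 has integer solutions if and only if gcd(70, 28) divides 126. Since 14 | 126, solutions exist.

Yes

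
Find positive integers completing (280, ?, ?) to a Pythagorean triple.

We need the other leg and hypotenuse such that 280² + x² = c².
Take x = 759, c = 809: 280² + 759² = 78400 + 576081 = 654481 = 809² ✓
Triple: (759, 280, 809)

(759, 280, 809)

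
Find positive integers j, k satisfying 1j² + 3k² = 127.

Try small values of j and check whether (127 - 1j²)/3 is a perfect square.
j = 10: 1·10² = 100, so 3k² = 127 - 100 = 27, giving k² = 9, k = 3.
Check: 1·10² + 3·3² = 100 + 27 = 127 ✓

j = 10, k = 3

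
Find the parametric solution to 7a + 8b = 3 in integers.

Step 1: Compute gcd(7, 8) = 1.
Since 1 divides 3, solutions exist.

Step 2: Find a particular solution using extended Euclidean algorithm.
We get a₀ = -3, b₀ = 3.
Check: 7*-3 + 8*3 = 3 = 3 ✓

Step 3: Write the general solution.
a = -3 + (8/1)t = -3 + 8t
b = 3 - (7/1)t = 3 - 7t
for any integer t.

a = -3 + 8t, b = 3 - 7t for integer t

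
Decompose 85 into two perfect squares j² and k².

We need to find integers j, k > 0 such that j² + k² = 85.
Trying j = 2: k² = 85 - 2² = 85 - 4 = 81
k = 9
Check: 2² + 9² = 4 + 81 = 85 ✓

85 = 2² + 9²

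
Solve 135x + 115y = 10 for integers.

Step 1: Check solvability.
gcd(135, 115) = 5
Since 5 divides 10, solutions exist.

Step 2: Apply extended Euclidean algorithm to find gcd.
We find integers such that 135*x0 + 115*y0 = 5

Step 3: Scale the particular solution.
Multiply by 10/5 = 2:
x = 12, y = -14

Step 4: Verify.
135*(12) + 115*(-14) = 10 = 10 ✓

x = 12, y = -14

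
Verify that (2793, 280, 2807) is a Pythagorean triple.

Compute a² + b² = 2793² + 280² = 7800849 + 78400 = 7879249
Compute c² = 2807² = 7879249
Since 7879249 = 7879249, confirmed.

Yes, it is a Pythagorean triple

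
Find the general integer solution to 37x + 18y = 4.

Step 1: Compute gcd(37, 18) = 1.
Since 1 divides 4, solutions exist.

Step 2: Find a particular solution using extended Euclidean algorithm.
We get x₀ = 4, y₀ = -8.
Check: 37*4 + 18*-8 = 4 = 4 ✓

Step 3: Write the general solution.
x = 4 + (18/1)t = 4 + 18t
y = -8 - (37/1)t = -8 - 37t
for any integer t.

x = 4 + 18t, y = -8 - 37t for integer t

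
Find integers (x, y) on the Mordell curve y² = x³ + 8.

Try small integer x values and check whether x³ + 8 is a perfect square.
x = 1: x³ + 8 = 1³ + 8 = 1 + 8 = 9
Is 9 a perfect square? 3² = 9 ✓
So (x, y) = (1, -3) is a solution.

x = 1, y = -3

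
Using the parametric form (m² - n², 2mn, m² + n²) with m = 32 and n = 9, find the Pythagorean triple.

a = m² - n² = 1024 - 81 = 943
b = 2mn = 2·32·9 = 576
c = m² + n² = 1024 + 81 = 1105
Verify: 943² + 576² = 889249 + 331776 = 1221025 = 1105² ✓

(943, 576, 1105)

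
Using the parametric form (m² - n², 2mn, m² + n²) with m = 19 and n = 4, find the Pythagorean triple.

a = m² - n² = 19² - 4² = 361 - 16 = 345
b = 2mn = 2·19·4 = 152
c = m² + n² = 361 + 16 = 377
Verify: 345² + 152² = 119025 + 23104 = 142129 = 377² ✓

(345, 152, 377)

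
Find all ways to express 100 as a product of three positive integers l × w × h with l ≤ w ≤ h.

Iterate l from 1 to ⌊100^(1/3)⌋. For each l dividing 100, iterate w ≥ l with w dividing 100/l, and set h = 100/(l·w).
Triples found (8): (1×1×100), (1×2×50), (1×4×25), (1×5×20), (1×10×10), (2×2×25), (2×5×10), (4×5×5)

(1×1×100), (1×2×50), (1×4×25), (1×5×20), (1×10×10), (2×2×25), (2×5×10), (4×5×5)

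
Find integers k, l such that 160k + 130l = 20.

Step 1: Check solvability.
gcd(160, 130) = 10
Since 10 divides 20, solutions exist.

Step 2: Apply extended Euclidean algorithm to find gcd.
We find integers such that 160*x0 + 130*y0 = 10

Step 3: Scale the particular solution.
Multiply by 20/10 = 2:
k = -8, l = 10

Step 4: Verify.
160*(-8) + 130*(10) = 20 = 20 ✓

k = -8, l = 10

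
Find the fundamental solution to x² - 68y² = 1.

We seek the smallest positive integers (x, y) with x² - 68y² = 1, i.e., x² = 68y² + 1.
Try successive y values:
y = 1: x² = 68·1² + 1 = 69, not a perfect square
y = 2: x² = 68·2² + 1 = 273, not a perfect square
y = 3: x² = 68·3² + 1 = 613, not a perfect square
... continuing the search (or via continued fractions) ...
y = 4: x² = 68·4² + 1 = 1089, x = 33 ✓

Verify: 33² - 68·4² = 1089 - 1088 = 1 ✓

x = 33, y = 4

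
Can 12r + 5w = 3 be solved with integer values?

Step 1: Compute gcd(12, 5).
gcd(12, 5) = 1

Step 2: Check divisibility.
Does 1 divide 3? 3 = 1 x 3, so yes.

By the theorem on linear Diophantine equations, 12r + 5w = 3 has integer solutions if and only if gcd(12, 5) divides 3. Since 1 | 3, solutions exist.

Yes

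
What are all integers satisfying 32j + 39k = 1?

Step 1: Compute gcd(32, 39) = 1.
Since 1 divides 1, solutions exist.

Step 2: Find a particular solution using extended Euclidean algorithm.
We get j₀ = 11, k₀ = -9.
Check: 32*11 + 39*-9 = 1 = 1 ✓

Step 3: Write the general solution.
j = 11 + (39/1)t = 11 + 39t
k = -9 - (32/1)t = -9 - 32t
for any integer t.

j = 11 + 39t, k = -9 - 32t for integer t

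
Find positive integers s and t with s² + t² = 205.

We need to find integers s, t > 0 such that s² + t² = 205.
Trying s = 3: t² = 205 - 3² = 205 - 9 = 196
t = 14
Check: 3² + 14² = 9 + 196 = 205 ✓

205 = 3² + 14²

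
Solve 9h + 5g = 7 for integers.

Step 1: Check solvability.
gcd(9, 5) = 1
Since 1 divides 7, solutions exist.

Step 2: Apply extended Euclidean algorithm to find gcd.
We find integers such that 9*x0 + 5*y0 = 1

Step 3: Scale the particular solution.
Multiply by 7/1 = 7:
h = -7, g = 14

Step 4: Verify.
9*(-7) + 5*(14) = 7 = 7 ✓

h = -7, g = 14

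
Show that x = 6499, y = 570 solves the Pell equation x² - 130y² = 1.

Compute x² = 6499² = 42237001
Compute 130y² = 130·570² = 130·324900 = 42237000
x² - 130y² = 42237001 - 42237000 = 1
Since this equals 1, (6499, 570) is a solution.

Yes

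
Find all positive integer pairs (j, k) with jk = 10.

The positive divisors of 10 are: 1, 2, 5, 10.
Each divisor d gives the pair (d, 10/d):
(1, 10), (2, 5), (5, 2), (10, 1)

(1, 10), (2, 5), (5, 2), (10, 1)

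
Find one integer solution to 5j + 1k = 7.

Step 1: Check solvability.
gcd(5, 1) = 1
Since 1 divides 7, solutions exist.

Step 2: Apply extended Euclidean algorithm to find gcd.
We find integers such that 5*x0 + 1*y0 = 1

Step 3: Scale the particular solution.
Multiply by 7/1 = 7:
j = 0, k = 7

Step 4: Verify.
5*(0) + 1*(7) = 7 = 7 ✓

j = 0, k = 7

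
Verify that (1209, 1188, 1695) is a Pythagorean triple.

Compute a² + b²:
1209² + 1188² = 1461681 + 1411344 = 2873025
Compute c²:
1695² = 2873025
Since 2873025 = 2873025, it is a Pythagorean triple.

Yes, it is a Pythagorean triple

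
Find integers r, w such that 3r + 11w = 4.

Step 1: Check solvability.
gcd(3, 11) = 1
Since 1 divides 4, solutions exist.

Step 2: Apply extended Euclidean algorithm to find gcd.
We find integers such that 3*x0 + 11*y0 = 1

Step 3: Scale the particular solution.
Multiply by 4/1 = 4:
r = 16, w = -4

Step 4: Verify.
3*(16) + 11*(-4) = 4 = 4 ✓

r = 16, w = -4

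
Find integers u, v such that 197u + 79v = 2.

Step 1: Check solvability.
gcd(197, 79) = 1
Since 1 divides 2, solutions exist.

Step 2: Apply extended Euclidean algorithm to find gcd.
We find integers such that 197*x0 + 79*y0 = 1

Step 3: Scale the particular solution.
Multiply by 2/1 = 2:
u = -4, v = 10

Step 4: Verify.
197*(-4) + 79*(10) = 2 = 2 ✓

u = -4, v = 10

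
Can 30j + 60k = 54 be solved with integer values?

Step 1: Compute gcd(30, 60).
gcd(30, 60) = 30

Step 2: Check divisibility.
Does 30 divide 54? 54 = 30 x 1 + 24, so no.

By the theorem on linear Diophantine equations, 30j + 60k = 54 has integer solutions if and only if gcd(30, 60) divides 54. Since 30 does not divide 54, no solutions exist.

No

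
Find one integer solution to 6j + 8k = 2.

Step 1: Check solvability.
gcd(6, 8) = 2
Since 2 divides 2, solutions exist.

Step 2: Apply extended Euclidean algorithm to find gcd.
We find integers such that 6*x0 + 8*y0 = 2

Step 3: Scale the particular solution.
Multiply by 2/2 = 1:
j = -1, k = 1

Step 4: Verify.
6*(-1) + 8*(1) = 2 = 2 ✓

j = -1, k = 1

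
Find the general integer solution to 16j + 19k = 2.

Step 1: Compute gcd(16, 19) = 1.
Since 1 divides 2, solutions exist.

Step 2: Find a particular solution using extended Euclidean algorithm.
We get j₀ = 12, k₀ = -10.
Check: 16*12 + 19*-10 = 2 = 2 ✓

Step 3: Write the general solution.
j = 12 + (19/1)t = 12 + 19t
k = -10 - (16/1)t = -10 - 16t
for any integer t.

j = 12 + 19t, k = -10 - 16t for integer t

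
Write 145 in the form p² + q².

We need to find integers p, q > 0 such that p² + q² = 145.
Trying p = 1: q² = 145 - 1² = 145 - 1 = 144
q = 12
Check: 1² + 12² = 1 + 144 = 145 ✓

145 = 1² + 12²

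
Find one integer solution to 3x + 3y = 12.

Step 1: Check solvability.
gcd(3, 3) = 3
Since 3 divides 12, solutions exist.

Step 2: Apply extended Euclidean algorithm to find gcd.
We find integers such that 3*x0 + 3*y0 = 3

Step 3: Scale the particular solution.
Multiply by 12/3 = 4:
x = 0, y = 4

Step 4: Verify.
3*(0) + 3*(4) = 12 = 12 ✓

x = 0, y = 4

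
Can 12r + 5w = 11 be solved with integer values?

Step 1: Compute gcd(12, 5).
gcd(12, 5) = 1

Step 2: Check divisibility.
Does 1 divide 11? 11 = 1 x 11, so yes.

By the theorem on linear Diophantine equations, 12r + 5w = 11 has integer solutions if and only if gcd(12, 5) divides 11. Since 1 | 11, solutions exist.

Yes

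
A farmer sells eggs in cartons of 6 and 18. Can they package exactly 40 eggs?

We need non-negative a, b with 6a + 18b = 40.
gcd(6, 18) = 6, and 6 does not divide 40.
No integer solutions exist.

No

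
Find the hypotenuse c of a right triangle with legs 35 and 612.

c² = a² + b² = 35² + 612² = 1225 + 374544 = 375769
c = 613

613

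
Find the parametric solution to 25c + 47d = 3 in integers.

Step 1: Compute gcd(25, 47) = 1.
Since 1 divides 3, solutions exist.

Step 2: Find a particular solution using extended Euclidean algorithm.
We get c₀ = -45, d₀ = 24.
Check: 25*-45 + 47*24 = 3 = 3 ✓

Step 3: Write the general solution.
c = -45 + (47/1)t = -45 + 47t
d = 24 - (25/1)t = 24 - 25t
for any integer t.

c = -45 + 47t, d = 24 - 25t for integer t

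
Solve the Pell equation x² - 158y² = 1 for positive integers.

We seek the smallest positive integers (x, y) with x² - 158y² = 1, i.e., x² = 158y² + 1.
Try successive y values:
y = 1: x² = 158·1² + 1 = 159, not a perfect square
y = 2: x² = 158·2² + 1 = 633, not a perfect square
y = 3: x² = 158·3² + 1 = 1423, not a perfect square
... continuing the search (or via continued fractions) ...
y = 616: x² = 158·616² + 1 = 59954049, x = 7743 ✓

Verify: 7743² - 158·616² = 59954049 - 59954048 = 1 ✓

x = 7743, y = 616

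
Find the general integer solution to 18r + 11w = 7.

Step 1: Compute gcd(18, 11) = 1.
Since 1 divides 7, solutions exist.

Step 2: Find a particular solution using extended Euclidean algorithm.
We get r₀ = -21, w₀ = 35.
Check: 18*-21 + 11*35 = 7 = 7 ✓

Step 3: Write the general solution.
r = -21 + (11/1)t = -21 + 11t
w = 35 - (18/1)t = 35 - 18t
for any integer t.

r = -21 + 11t, w = 35 - 18t for integer t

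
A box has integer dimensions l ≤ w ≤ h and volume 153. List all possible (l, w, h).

Iterate l from 1 to ⌊153^(1/3)⌋. For each l dividing 153, iterate w ≥ l with w dividing 153/l, and set h = 153/(l·w).
Triples found (4): (1×1×153), (1×3×51), (1×9×17), (3×3×17)

(1×1×153), (1×3×51), (1×9×17), (3×3×17)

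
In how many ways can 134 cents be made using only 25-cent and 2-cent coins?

We need non-negative integers (x, y) with 25x + 2y = 134.
For each x from 0 to 5, check if (134 - 25x) is a non-negative multiple of 2.
Solutions (x, y): (0,67), (2,42), (4,17)
Count: 3

3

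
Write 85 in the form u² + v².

We need to find integers u, v > 0 such that u² + v² = 85.
Trying u = 2: v² = 85 - 2² = 85 - 4 = 81
v = 9
Check: 2² + 9² = 4 + 81 = 85 ✓

85 = 2² + 9²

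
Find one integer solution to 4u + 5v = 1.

Step 1: Check solvability.
gcd(4, 5) = 1
Since 1 divides 1, solutions exist.

Step 2: Apply extended Euclidean algorithm to find gcd.
We find integers such that 4*x0 + 5*y0 = 1

Step 3: Scale the particular solution.
Multiply by 1/1 = 1:
u = -1, v = 1

Step 4: Verify.
4*(-1) + 5*(1) = 1 = 1 ✓

u = -1, v = 1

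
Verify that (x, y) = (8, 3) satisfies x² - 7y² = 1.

Compute x² = 8² = 64
Compute 7y² = 7·3² = 7·9 = 63
x² - 7y² = 64 - 63 = 1
Since this equals 1, (8, 3) is a solution.

Yes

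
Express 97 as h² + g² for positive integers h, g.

We need to find integers h, g > 0 such that h² + g² = 97.
Trying h = 4: g² = 97 - 4² = 97 - 16 = 81
g = 9
Check: 4² + 9² = 16 + 81 = 97 ✓

97 = 4² + 9²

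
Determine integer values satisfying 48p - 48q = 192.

Step 1: Check solvability.
gcd(48, 48) = 48
Since 48 divides 192, solutions exist.

Step 2: Apply extended Euclidean algorithm to find gcd.
We find integers such that 48*x0 + 48*y0 = 48

Step 3: Scale the particular solution.
Multiply by 192/48 = 4:
p = 0, q = -4

Step 4: Verify.
48*(0) - 48*(-4) = 192 = 192 ✓

p = 0, q = -4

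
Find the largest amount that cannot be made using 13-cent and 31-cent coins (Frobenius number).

For two coprime denominations a and b, the Frobenius number (largest value not representable as a non-negative combination) is ab - a - b.
Here gcd(13, 31) = 1, so they are coprime.
F(13, 31) = 13·31 - 13 - 31 = 403 - 44 = 359

359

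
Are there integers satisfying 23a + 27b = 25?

Step 1: Compute gcd(23, 27).
gcd(23, 27) = 1

Step 2: Check divisibility.
Does 1 divide 25? 25 = 1 x 25, so yes.

By the theorem on linear Diophantine equations, 23a + 27b = 25 has integer solutions if and only if gcd(23, 27) divides 25. Since 1 | 25, solutions exist.

Yes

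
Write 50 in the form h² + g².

We need to find integers h, g > 0 such that h² + g² = 50.
Trying h = 1: g² = 50 - 1² = 50 - 1 = 49
g = 7
Check: 1² + 7² = 1 + 49 = 50 ✓

50 = 1² + 7²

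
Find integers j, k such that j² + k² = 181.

We need to find integers j, k > 0 such that j² + k² = 181.
Trying j = 9: k² = 181 - 9² = 181 - 81 = 100
k = 10
Check: 9² + 10² = 81 + 100 = 181 ✓

181 = 9² + 10²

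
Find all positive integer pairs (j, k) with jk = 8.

The positive divisors of 8 are: 1, 2, 4, 8.
Each divisor d gives the pair (d, 8/d):
(1, 8), (2, 4), (4, 2), (8, 1)

(1, 8), (2, 4), (4, 2), (8, 1)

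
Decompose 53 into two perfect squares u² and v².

We need to find integers u, v > 0 such that u² + v² = 53.
Trying u = 2: v² = 53 - 2² = 53 - 4 = 49
v = 7
Check: 2² + 7² = 4 + 49 = 53 ✓

53 = 2² + 7²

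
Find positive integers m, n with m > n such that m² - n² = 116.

Factor: m² - n² = (m+n)(m-n) = 116.
We need two factors of 116 with the same parity.
Use m+n = 58 and m-n = 2 (product 58·2 = 116).
Adding: 2m = 60, so m = 30.
Subtracting: 2n = 56, so n = 28.
Check: 30² - 28² = 900 - 784 = 116 ✓

m = 30, n = 28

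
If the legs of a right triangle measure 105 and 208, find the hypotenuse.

c² = a² + b² = 105² + 208² = 11025 + 43264 = 54289
c = 233

233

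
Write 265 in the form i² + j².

We need to find integers i, j > 0 such that i² + j² = 265.
Trying i = 3: j² = 265 - 3² = 265 - 9 = 256
j = 16
Check: 3² + 16² = 9 + 256 = 265 ✓

265 = 3² + 16²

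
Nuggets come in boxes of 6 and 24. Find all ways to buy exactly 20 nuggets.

We need non-negative integers (x, y) with 6x + 24y = 20.
For each x in 0..3, check if 20 - 6x is a non-negative multiple of 24.
No x yields an integer y ≥ 0.

No solution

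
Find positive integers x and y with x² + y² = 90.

We need to find integers x, y > 0 such that x² + y² = 90.
Trying x = 3: y² = 90 - 3² = 90 - 9 = 81
y = 9
Check: 3² + 9² = 9 + 81 = 90 ✓

90 = 3² + 9²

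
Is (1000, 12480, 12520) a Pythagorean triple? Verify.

Compute a² + b² = 1000² + 12480² = 1000000 + 155750400 = 156750400
Compute c² = 12520² = 156750400
Since 156750400 = 156750400, confirmed.

Yes, it is a Pythagorean triple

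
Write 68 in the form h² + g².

We need to find integers h, g > 0 such that h² + g² = 68.
Trying h = 2: g² = 68 - 2² = 68 - 4 = 64
g = 8
Check: 2² + 8² = 4 + 64 = 68 ✓

68 = 2² + 8²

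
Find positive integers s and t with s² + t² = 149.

We need to find integers s, t > 0 such that s² + t² = 149.
Trying s = 7: t² = 149 - 7² = 149 - 49 = 100
t = 10
Check: 7² + 10² = 49 + 100 = 149 ✓

149 = 7² + 10²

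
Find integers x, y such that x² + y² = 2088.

We need to find integers x, y > 0 such that x² + y² = 2088.
Trying x = 18: y² = 2088 - 18² = 2088 - 324 = 1764
y = 42
Check: 18² + 42² = 324 + 1764 = 2088 ✓

2088 = 18² + 42²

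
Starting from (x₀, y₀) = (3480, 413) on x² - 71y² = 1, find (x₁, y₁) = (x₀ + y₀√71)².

Solutions to x² - Dy² = 1 are generated by powers of (x₀ + y₀√D).
The next solution satisfies x₁ + y₁√71 = (x₀ + y₀√71)², giving:
x₁ = x₀² + 71y₀² = 3480² + 71·413² = 12110400 + 12110399 = 24220799
y₁ = 2x₀y₀ = 2·3480·413 = 2874480

Verify: 24220799² - 71·2874480² = 586647104198401 - 586647104198400 = 1 ✓

x = 24220799, y = 2874480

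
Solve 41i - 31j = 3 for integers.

Step 1: Check solvability.
gcd(41, 31) = 1
Since 1 divides 3, solutions exist.

Step 2: Apply extended Euclidean algorithm to find gcd.
We find integers such that 41*x0 + 31*y0 = 1

Step 3: Scale the particular solution.
Multiply by 3/1 = 3:
i = -9, j = -12

Step 4: Verify.
41*(-9) - 31*(-12) = 3 = 3 ✓

i = -9, j = -12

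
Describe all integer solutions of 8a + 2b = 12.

Step 1: Compute gcd(8, 2) = 2.
Since 2 divides 12, solutions exist.

Step 2: Find a particular solution using extended Euclidean algorithm.
We get a₀ = 0, b₀ = 6.
Check: 8*0 + 2*6 = 12 = 12 ✓

Step 3: Write the general solution.
a = 0 + (2/2)t = 0 + 1t
b = 6 - (8/2)t = 6 - 4t
for any integer t.

a = 0 + 1t, b = 6 - 4t for integer t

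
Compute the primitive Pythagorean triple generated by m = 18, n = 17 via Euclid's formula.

a = m² - n² = 18² - 17² = 324 - 289 = 35
b = 2mn = 2·18·17 = 612
c = m² + n² = 324 + 289 = 613
Verify: 35² + 612² = 1225 + 374544 = 375769 = 613² ✓

(35, 612, 613)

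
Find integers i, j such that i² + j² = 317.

We need to find integers i, j > 0 such that i² + j² = 317.
Trying i = 11: j² = 317 - 11² = 317 - 121 = 196
j = 14
Check: 11² + 14² = 121 + 196 = 317 ✓

317 = 11² + 14²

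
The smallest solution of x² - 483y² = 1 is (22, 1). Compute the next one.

Solutions to x² - Dy² = 1 are generated by powers of (x₀ + y₀√D).
The next solution satisfies x₁ + y₁√483 = (x₀ + y₀√483)², giving:
x₁ = x₀² + 483y₀² = 22² + 483·1² = 484 + 483 = 967
y₁ = 2x₀y₀ = 2·22·1 = 44

Verify: 967² - 483·44² = 935089 - 935088 = 1 ✓

x = 967, y = 44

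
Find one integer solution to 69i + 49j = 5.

Step 1: Check solvability.
gcd(69, 49) = 1
Since 1 divides 5, solutions exist.

Step 2: Apply extended Euclidean algorithm to find gcd.
We find integers such that 69*x0 + 49*y0 = 1

Step 3: Scale the particular solution.
Multiply by 5/1 = 5:
i = -110, j = 155

Step 4: Verify.
69*(-110) + 49*(155) = 5 = 5 ✓

i = -110, j = 155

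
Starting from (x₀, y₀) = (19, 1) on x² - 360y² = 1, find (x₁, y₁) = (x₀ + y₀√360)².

Solutions to x² - Dy² = 1 are generated by powers of (x₀ + y₀√D).
The next solution satisfies x₁ + y₁√360 = (x₀ + y₀√360)², giving:
x₁ = x₀² + 360y₀² = 19² + 360·1² = 361 + 360 = 721
y₁ = 2x₀y₀ = 2·19·1 = 38

Verify: 721² - 360·38² = 519841 - 519840 = 1 ✓

x = 721, y = 38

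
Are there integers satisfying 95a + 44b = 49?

Step 1: Compute gcd(95, 44).
gcd(95, 44) = 1

Step 2: Check divisibility.
Does 1 divide 49? 49 = 1 x 49, so yes.

By the theorem on linear Diophantine equations, 95a + 44b = 49 has integer solutions if and only if gcd(95, 44) divides 49. Since 1 | 49, solutions exist.

Yes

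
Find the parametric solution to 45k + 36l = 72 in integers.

Step 1: Compute gcd(45, 36) = 9.
Since 9 divides 72, solutions exist.

Step 2: Find a particular solution using extended Euclidean algorithm.
We get k₀ = 8, l₀ = -8.
Check: 45*8 + 36*-8 = 72 = 72 ✓

Step 3: Write the general solution.
k = 8 + (36/9)t = 8 + 4t
l = -8 - (45/9)t = -8 - 5t
for any integer t.

k = 8 + 4t, l = -8 - 5t for integer t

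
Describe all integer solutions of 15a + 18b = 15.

Step 1: Compute gcd(15, 18) = 3.
Since 3 divides 15, solutions exist.

Step 2: Find a particular solution using extended Euclidean algorithm.
We get a₀ = -5, b₀ = 5.
Check: 15*-5 + 18*5 = 15 = 15 ✓

Step 3: Write the general solution.
a = -5 + (18/3)t = -5 + 6t
b = 5 - (15/3)t = 5 - 5t
for any integer t.

a = -5 + 6t, b = 5 - 5t for integer t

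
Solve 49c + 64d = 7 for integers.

Step 1: Check solvability.
gcd(49, 64) = 1
Since 1 divides 7, solutions exist.

Step 2: Apply extended Euclidean algorithm to find gcd.
We find integers such that 49*x0 + 64*y0 = 1

Step 3: Scale the particular solution.
Multiply by 7/1 = 7:
c = 119, d = -91

Step 4: Verify.
49*(119) + 64*(-91) = 7 = 7 ✓

c = 119, d = -91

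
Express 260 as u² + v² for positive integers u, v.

We need to find integers u, v > 0 such that u² + v² = 260.
Trying u = 2: v² = 260 - 2² = 260 - 4 = 256
v = 16
Check: 2² + 16² = 4 + 256 = 260 ✓

260 = 2² + 16²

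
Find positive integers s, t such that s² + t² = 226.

Search for s with 226 - s² a perfect square.
s = 1: 226 - 1² = 226 - 1 = 225 = 15² ✓
So s = 1, t = 15.

s = 1, t = 15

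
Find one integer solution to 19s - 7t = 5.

Step 1: Check solvability.
gcd(19, 7) = 1
Since 1 divides 5, solutions exist.

Step 2: Apply extended Euclidean algorithm to find gcd.
We find integers such that 19*x0 + 7*y0 = 1

Step 3: Scale the particular solution.
Multiply by 5/1 = 5:
s = 15, t = 40

Step 4: Verify.
19*(15) - 7*(40) = 5 = 5 ✓

s = 15, t = 40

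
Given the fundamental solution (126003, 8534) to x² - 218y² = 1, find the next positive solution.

Solutions to x² - Dy² = 1 are generated by powers of (x₀ + y₀√D).
The next solution satisfies x₁ + y₁√218 = (x₀ + y₀√218)², giving:
x₁ = x₀² + 218y₀² = 126003² + 218·8534² = 15876756009 + 15876756008 = 31753512017
y₁ = 2x₀y₀ = 2·126003·8534 = 2150619204

Verify: 31753512017² - 218·2150619204² = 1008285525413763408289 - 1008285525413763408288 = 1 ✓

x = 31753512017, y = 2150619204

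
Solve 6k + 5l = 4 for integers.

Step 1: Check solvability.
gcd(6, 5) = 1
Since 1 divides 4, solutions exist.

Step 2: Apply extended Euclidean algorithm to find gcd.
We find integers such that 6*x0 + 5*y0 = 1

Step 3: Scale the particular solution.
Multiply by 4/1 = 4:
k = 4, l = -4

Step 4: Verify.
6*(4) + 5*(-4) = 4 = 4 ✓

k = 4, l = -4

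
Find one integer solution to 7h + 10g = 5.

Step 1: Check solvability.
gcd(7, 10) = 1
Since 1 divides 5, solutions exist.

Step 2: Apply extended Euclidean algorithm to find gcd.
We find integers such that 7*x0 + 10*y0 = 1

Step 3: Scale the particular solution.
Multiply by 5/1 = 5:
h = 15, g = -10

Step 4: Verify.
7*(15) + 10*(-10) = 5 = 5 ✓

h = 15, g = -10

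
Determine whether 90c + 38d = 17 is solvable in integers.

Step 1: Compute gcd(90, 38).
gcd(90, 38) = 2

Step 2: Check divisibility.
Does 2 divide 17? 17 = 2 x 8 + 1, so no.

By the theorem on linear Diophantine equations, 90c + 38d = 17 has integer solutions if and only if gcd(90, 38) divides 17. Since 2 does not divide 17, no solutions exist.

No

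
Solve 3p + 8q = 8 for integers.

Step 1: Check solvability.
gcd(3, 8) = 1
Since 1 divides 8, solutions exist.

Step 2: Apply extended Euclidean algorithm to find gcd.
We find integers such that 3*x0 + 8*y0 = 1

Step 3: Scale the particular solution.
Multiply by 8/1 = 8:
p = 24, q = -8

Step 4: Verify.
3*(24) + 8*(-8) = 8 = 8 ✓

p = 24, q = -8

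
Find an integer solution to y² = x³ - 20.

Try small integer x values and check whether x³ - 20 is a perfect square.
x = 6: x³ - 20 = 6³ - 20 = 216 - 20 = 196
Is 196 a perfect square? 14² = 196 ✓
So (x, y) = (6, -14) is a solution.

x = 6, y = -14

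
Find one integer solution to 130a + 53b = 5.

Step 1: Check solvability.
gcd(130, 53) = 1
Since 1 divides 5, solutions exist.

Step 2: Apply extended Euclidean algorithm to find gcd.
We find integers such that 130*x0 + 53*y0 = 1

Step 3: Scale the particular solution.
Multiply by 5/1 = 5:
a = -55, b = 135

Step 4: Verify.
130*(-55) + 53*(135) = 5 = 5 ✓

a = -55, b = 135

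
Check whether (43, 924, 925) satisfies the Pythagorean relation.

Compute a² + b²:
43² + 924² = 1849 + 853776 = 855625
Compute c²:
925² = 855625
Since 855625 = 855625, it is a Pythagorean triple.

Yes, it is a Pythagorean triple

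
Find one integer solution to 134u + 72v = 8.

Step 1: Check solvability.
gcd(134, 72) = 2
Since 2 divides 8, solutions exist.

Step 2: Apply extended Euclidean algorithm to find gcd.
We find integers such that 134*x0 + 72*y0 = 2

Step 3: Scale the particular solution.
Multiply by 8/2 = 4:
u = 28, v = -52

Step 4: Verify.
134*(28) + 72*(-52) = 8 = 8 ✓

u = 28, v = -52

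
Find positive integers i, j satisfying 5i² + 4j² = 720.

Try small values of i and check whether (720 - 5i²)/4 is a perfect square.
i = 8: 5·8² = 320, so 4j² = 720 - 320 = 400, giving j² = 100, j = 10.
Check: 5·8² + 4·10² = 320 + 400 = 720 ✓

i = 8, j = 10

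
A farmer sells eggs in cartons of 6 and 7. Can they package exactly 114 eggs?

We need non-negative a, b with 6a + 7b = 114.
gcd(6, 7) = 1 divides 114.
Try a = 5: 7b = 114 - 30 = 84, so b = 12.
One way: 5 cartons of 6 and 12 cartons of 7.

Yes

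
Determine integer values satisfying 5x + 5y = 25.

Step 1: Check solvability.
gcd(5, 5) = 5
Since 5 divides 25, solutions exist.

Step 2: Apply extended Euclidean algorithm to find gcd.
We find integers such that 5*x0 + 5*y0 = 5

Step 3: Scale the particular solution.
Multiply by 25/5 = 5:
x = 0, y = 5

Step 4: Verify.
5*(0) + 5*(5) = 25 = 25 ✓

x = 0, y = 5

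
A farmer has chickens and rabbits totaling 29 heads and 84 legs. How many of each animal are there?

Let c = chickens, r = rabbits.
Heads: c + r = 29
Legs: 2c + 4r = 84
From the first equation, c = 29 - r. Substitute:
2(29 - r) + 4r = 84
58 + 2r = 84
r = (84 - 58)/2 = 13
c = 29 - 13 = 16

Chickens: 16, Rabbits: 13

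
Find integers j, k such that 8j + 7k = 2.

Step 1: Check solvability.
gcd(8, 7) = 1
Since 1 divides 2, solutions exist.

Step 2: Apply extended Euclidean algorithm to find gcd.
We find integers such that 8*x0 + 7*y0 = 1

Step 3: Scale the particular solution.
Multiply by 2/1 = 2:
j = 2, k = -2

Step 4: Verify.
8*(2) + 7*(-2) = 2 = 2 ✓

j = 2, k = -2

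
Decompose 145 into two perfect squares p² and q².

We need to find integers p, q > 0 such that p² + q² = 145.
Trying p = 1: q² = 145 - 1² = 145 - 1 = 144
q = 12
Check: 1² + 12² = 1 + 144 = 145 ✓

145 = 1² + 12²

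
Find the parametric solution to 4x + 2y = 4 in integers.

Step 1: Compute gcd(4, 2) = 2.
Since 2 divides 4, solutions exist.

Step 2: Find a particular solution using extended Euclidean algorithm.
We get x₀ = 0, y₀ = 2.
Check: 4*0 + 2*2 = 4 = 4 ✓

Step 3: Write the general solution.
x = 0 + (2/2)t = 0 + 1t
y = 2 - (4/2)t = 2 - 2t
for any integer t.

x = 0 + 1t, y = 2 - 2t for integer t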